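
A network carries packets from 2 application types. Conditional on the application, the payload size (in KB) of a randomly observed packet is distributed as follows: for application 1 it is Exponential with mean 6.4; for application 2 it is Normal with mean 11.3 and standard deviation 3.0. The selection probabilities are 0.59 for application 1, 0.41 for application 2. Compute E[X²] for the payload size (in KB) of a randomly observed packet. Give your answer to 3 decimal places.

104.376

For each component E[X²] = Var + (mean)², giving 1: 81.92; 2: 136.69.
Overall E[X²] = 0.59·81.92 + 0.41·136.69 = 104.376.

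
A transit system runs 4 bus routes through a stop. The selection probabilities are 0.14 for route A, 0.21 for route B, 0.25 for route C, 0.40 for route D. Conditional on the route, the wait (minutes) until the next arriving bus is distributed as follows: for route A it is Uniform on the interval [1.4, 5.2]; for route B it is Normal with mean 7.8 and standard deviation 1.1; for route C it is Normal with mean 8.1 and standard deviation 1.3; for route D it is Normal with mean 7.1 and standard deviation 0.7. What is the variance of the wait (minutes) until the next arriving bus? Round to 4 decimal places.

Per component, A: μ=3.3, E[X²]=12.0933; B: μ=7.8, E[X²]=62.05; C: μ=8.1, E[X²]=67.3; D: μ=7.1, E[X²]=50.9.
E[X] = 0.14·3.3 + 0.21·7.8 + 0.25·8.1 + 0.4·7.1 = 6.965.
E[X²] = 0.14·12.0933 + 0.21·62.05 + 0.25·67.3 + 0.4·50.9 = 51.9086.
Var(X) = E[X²] − (E[X])² = 51.9086 − 48.5112 = 3.39734.

3.3973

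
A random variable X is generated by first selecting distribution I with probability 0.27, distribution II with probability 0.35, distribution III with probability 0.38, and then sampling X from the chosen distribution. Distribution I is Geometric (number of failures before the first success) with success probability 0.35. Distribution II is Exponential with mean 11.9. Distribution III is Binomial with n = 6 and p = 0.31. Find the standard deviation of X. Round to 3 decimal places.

8.627

Per component, I: μ=1.85714, E[X²]=8.7551; II: μ=11.9, E[X²]=283.22; III: μ=1.86, E[X²]=4.743.
E[X] = 0.27·1.85714 + 0.35·11.9 + 0.38·1.86 = 5.37323.
E[X²] = 0.27·8.7551 + 0.35·283.22 + 0.38·4.743 = 103.293.
Var(X) = E[X²] − (E[X])² = 103.293 − 28.8716 = 74.4216.
SD(X) = √74.4216 = 8.6268.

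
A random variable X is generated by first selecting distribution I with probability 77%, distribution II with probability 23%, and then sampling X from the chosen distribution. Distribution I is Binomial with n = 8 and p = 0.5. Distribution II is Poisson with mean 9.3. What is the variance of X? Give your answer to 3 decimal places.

Per component, I: μ=4, E[X²]=18; II: μ=9.3, E[X²]=95.79.
E[X] = 0.77·4 + 0.23·9.3 = 5.219.
E[X²] = 0.77·18 + 0.23·95.79 = 35.8917.
Var(X) = E[X²] − (E[X])² = 35.8917 − 27.238 = 8.65374.

8.654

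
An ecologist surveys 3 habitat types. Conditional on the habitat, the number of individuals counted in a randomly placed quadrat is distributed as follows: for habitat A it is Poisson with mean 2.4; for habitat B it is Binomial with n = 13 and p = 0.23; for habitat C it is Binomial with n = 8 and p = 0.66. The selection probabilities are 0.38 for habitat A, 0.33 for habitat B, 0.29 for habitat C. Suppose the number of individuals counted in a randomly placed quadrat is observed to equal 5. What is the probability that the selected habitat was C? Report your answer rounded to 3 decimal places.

Likelihoods P(X=5 | ·): A: 0.0601961; B: 0.102363; C: 0.275641.
Posterior ∝ prior × likelihood. Numerator for C: 0.29·0.275641 = 0.079936.
Normalizing constant: 0.38·0.0601961 + 0.33·0.102363 + 0.29·0.275641 = 0.13659.
P(C | observation) = 0.079936 / 0.13659 = 0.585224.

0.585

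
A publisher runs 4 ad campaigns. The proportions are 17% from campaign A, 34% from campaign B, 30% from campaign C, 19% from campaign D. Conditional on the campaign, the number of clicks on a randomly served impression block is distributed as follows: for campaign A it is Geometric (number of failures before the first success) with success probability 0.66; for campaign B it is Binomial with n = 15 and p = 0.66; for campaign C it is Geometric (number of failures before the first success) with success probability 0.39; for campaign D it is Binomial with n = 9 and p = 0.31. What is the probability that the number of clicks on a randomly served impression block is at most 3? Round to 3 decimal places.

0.561

Conditional on each campaign, P(X ≤ 3): A: 0.986637; B: 0.000352105; C: 0.861542; D: 0.706475.
By total probability, P(X ≤ 3) = 0.17·0.986637 + 0.34·0.000352105 + 0.3·0.861542 + 0.19·0.706475 = 0.560541.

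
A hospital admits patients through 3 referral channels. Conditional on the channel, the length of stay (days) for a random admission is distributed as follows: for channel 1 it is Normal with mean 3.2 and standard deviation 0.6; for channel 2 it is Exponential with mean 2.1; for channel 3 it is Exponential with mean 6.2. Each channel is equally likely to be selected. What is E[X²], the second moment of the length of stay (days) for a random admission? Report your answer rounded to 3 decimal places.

32.100

For each component E[X²] = Var + (mean)², giving 1: 10.6; 2: 8.82; 3: 76.88.
Overall E[X²] = 0.333333·10.6 + 0.333333·8.82 + 0.333333·76.88 = 32.1.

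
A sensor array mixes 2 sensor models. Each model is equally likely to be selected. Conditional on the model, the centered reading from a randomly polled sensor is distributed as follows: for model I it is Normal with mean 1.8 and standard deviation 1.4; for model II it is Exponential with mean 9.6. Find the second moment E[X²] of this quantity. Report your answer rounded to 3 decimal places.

94.760

For each component E[X²] = Var + (mean)², giving I: 5.2; II: 184.32.
Overall E[X²] = 0.5·5.2 + 0.5·184.32 = 94.76.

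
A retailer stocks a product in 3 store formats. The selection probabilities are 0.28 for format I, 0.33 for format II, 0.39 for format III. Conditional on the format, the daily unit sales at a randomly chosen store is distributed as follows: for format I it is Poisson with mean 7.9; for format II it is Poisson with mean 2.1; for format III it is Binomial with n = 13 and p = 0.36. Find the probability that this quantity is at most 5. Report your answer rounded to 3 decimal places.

0.648

Conditional on each format, P(X ≤ 5): I: 0.200569; II: 0.979551; III: 0.688937.
By total probability, P(X ≤ 5) = 0.28·0.200569 + 0.33·0.979551 + 0.39·0.688937 = 0.648097.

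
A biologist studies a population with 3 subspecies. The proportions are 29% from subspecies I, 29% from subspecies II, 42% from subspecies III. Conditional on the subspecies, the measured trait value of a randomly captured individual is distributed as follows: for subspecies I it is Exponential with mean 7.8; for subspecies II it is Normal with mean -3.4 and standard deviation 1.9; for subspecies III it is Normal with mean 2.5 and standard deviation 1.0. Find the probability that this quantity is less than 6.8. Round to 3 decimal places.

0.879

Conditional on each subspecies, P(X < 6.8): I: 0.5818; II: 1; III: 0.999991.
By total probability, P(X < 6.8) = 0.29·0.5818 + 0.29·1 + 0.42·0.999991 = 0.878718.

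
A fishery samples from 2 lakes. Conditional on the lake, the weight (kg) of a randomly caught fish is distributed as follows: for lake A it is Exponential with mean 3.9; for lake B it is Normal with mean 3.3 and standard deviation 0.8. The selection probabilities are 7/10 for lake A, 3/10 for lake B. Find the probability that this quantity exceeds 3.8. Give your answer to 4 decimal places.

0.3440

Conditional on each lake, P(X > 3.8): A: 0.377434; B: 0.265986.
By total probability, P(X > 3.8) = 0.7·0.377434 + 0.3·0.265986 = 0.344.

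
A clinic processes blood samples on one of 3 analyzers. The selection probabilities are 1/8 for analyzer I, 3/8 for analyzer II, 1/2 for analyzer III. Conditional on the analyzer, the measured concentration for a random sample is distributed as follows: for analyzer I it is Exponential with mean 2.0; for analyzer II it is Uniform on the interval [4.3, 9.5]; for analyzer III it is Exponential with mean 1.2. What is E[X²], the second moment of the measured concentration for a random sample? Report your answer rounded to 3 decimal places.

21.139

For each component E[X²] = Var + (mean)², giving I: 8; II: 49.8633; III: 2.88.
Overall E[X²] = 0.125·8 + 0.375·49.8633 + 0.5·2.88 = 21.1388.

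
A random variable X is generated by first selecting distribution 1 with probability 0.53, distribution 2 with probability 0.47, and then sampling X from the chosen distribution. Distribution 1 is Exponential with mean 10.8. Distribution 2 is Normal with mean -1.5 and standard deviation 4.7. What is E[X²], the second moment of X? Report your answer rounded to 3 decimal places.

135.078

For each component E[X²] = Var + (mean)², giving 1: 233.28; 2: 24.34.
Overall E[X²] = 0.53·233.28 + 0.47·24.34 = 135.078.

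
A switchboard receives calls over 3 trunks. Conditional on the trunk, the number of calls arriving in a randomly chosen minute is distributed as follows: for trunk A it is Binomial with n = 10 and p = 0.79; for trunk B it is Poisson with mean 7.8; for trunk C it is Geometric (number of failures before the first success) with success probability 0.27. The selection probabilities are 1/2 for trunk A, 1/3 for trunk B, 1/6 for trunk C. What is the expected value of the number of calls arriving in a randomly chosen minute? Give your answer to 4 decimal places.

7.0006

Component means — A: 7.9; B: 7.8; C: 2.7037.
E[X] = 0.5·7.9 + 0.333333·7.8 + 0.166667·2.7037 = 7.00062.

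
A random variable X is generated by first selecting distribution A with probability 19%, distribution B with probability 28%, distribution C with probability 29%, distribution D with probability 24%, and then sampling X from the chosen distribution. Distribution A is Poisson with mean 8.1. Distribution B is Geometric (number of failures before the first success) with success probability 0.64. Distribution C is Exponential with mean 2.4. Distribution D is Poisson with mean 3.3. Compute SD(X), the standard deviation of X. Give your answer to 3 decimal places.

Per component, A: μ=8.1, E[X²]=73.71; B: μ=0.5625, E[X²]=1.19531; C: μ=2.4, E[X²]=11.52; D: μ=3.3, E[X²]=14.19.
E[X] = 0.19·8.1 + 0.28·0.5625 + 0.29·2.4 + 0.24·3.3 = 3.1845.
E[X²] = 0.19·73.71 + 0.28·1.19531 + 0.29·11.52 + 0.24·14.19 = 21.086.
Var(X) = E[X²] − (E[X])² = 21.086 − 10.141 = 10.9449.
SD(X) = √10.9449 = 3.30831.

3.308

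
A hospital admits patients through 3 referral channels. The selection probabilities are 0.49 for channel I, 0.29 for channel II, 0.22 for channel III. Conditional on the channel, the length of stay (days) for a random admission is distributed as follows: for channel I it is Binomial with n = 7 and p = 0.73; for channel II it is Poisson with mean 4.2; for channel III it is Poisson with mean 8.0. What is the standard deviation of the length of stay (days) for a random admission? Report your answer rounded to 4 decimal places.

2.3650

Per component, I: μ=5.11, E[X²]=27.4918; II: μ=4.2, E[X²]=21.84; III: μ=8, E[X²]=72.
E[X] = 0.49·5.11 + 0.29·4.2 + 0.22·8 = 5.4819.
E[X²] = 0.49·27.4918 + 0.29·21.84 + 0.22·72 = 35.6446.
Var(X) = E[X²] − (E[X])² = 35.6446 − 30.0512 = 5.59335.
SD(X) = √5.59335 = 2.36503.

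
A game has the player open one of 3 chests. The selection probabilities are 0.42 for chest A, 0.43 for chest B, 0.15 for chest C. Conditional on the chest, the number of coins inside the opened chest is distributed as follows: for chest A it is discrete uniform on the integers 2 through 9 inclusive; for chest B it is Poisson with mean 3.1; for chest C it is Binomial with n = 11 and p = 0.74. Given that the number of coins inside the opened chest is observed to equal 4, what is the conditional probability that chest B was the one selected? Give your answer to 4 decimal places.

Likelihoods P(X=4 | ·): A: 0.125; B: 0.17335; C: 0.00794793.
Posterior ∝ prior × likelihood. Numerator for B: 0.43·0.17335 = 0.0745403.
Normalizing constant: 0.42·0.125 + 0.43·0.17335 + 0.15·0.00794793 = 0.128232.
P(B | observation) = 0.0745403 / 0.128232 = 0.58129.

0.5813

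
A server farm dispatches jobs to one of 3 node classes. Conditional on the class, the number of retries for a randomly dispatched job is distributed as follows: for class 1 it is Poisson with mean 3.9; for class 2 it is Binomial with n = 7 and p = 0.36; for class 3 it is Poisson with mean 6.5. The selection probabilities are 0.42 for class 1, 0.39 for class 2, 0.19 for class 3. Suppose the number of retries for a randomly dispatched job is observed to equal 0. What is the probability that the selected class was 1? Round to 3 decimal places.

0.328

Likelihoods P(X=0 | ·): 1: 0.0202419; 2: 0.0439805; 3: 0.00150344.
Posterior ∝ prior × likelihood. Numerator for 1: 0.42·0.0202419 = 0.0085016.
Normalizing constant: 0.42·0.0202419 + 0.39·0.0439805 + 0.19·0.00150344 = 0.0259396.
P(1 | observation) = 0.0085016 / 0.0259396 = 0.327746.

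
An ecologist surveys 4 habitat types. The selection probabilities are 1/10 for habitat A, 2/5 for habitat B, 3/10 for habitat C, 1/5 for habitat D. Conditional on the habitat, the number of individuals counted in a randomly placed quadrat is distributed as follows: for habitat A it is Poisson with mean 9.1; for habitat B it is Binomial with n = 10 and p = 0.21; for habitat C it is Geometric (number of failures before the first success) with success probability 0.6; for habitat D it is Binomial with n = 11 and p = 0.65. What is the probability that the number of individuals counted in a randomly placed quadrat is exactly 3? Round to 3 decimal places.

Conditional on each habitat, P(X = 3): A: 0.0140247; B: 0.213417; C: 0.0384; D: 0.010204.
By total probability, P(X = 3) = 0.1·0.0140247 + 0.4·0.213417 + 0.3·0.0384 + 0.2·0.010204 = 0.10033.

0.100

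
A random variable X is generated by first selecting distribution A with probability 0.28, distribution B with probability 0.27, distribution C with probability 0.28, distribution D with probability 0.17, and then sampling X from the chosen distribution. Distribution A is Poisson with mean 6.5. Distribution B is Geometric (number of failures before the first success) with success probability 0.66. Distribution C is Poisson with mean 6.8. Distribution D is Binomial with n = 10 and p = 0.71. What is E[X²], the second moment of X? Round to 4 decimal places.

37.7033

For each component E[X²] = Var + (mean)², giving A: 48.75; B: 1.04591; C: 53.04; D: 52.469.
Overall E[X²] = 0.28·48.75 + 0.27·1.04591 + 0.28·53.04 + 0.17·52.469 = 37.7033.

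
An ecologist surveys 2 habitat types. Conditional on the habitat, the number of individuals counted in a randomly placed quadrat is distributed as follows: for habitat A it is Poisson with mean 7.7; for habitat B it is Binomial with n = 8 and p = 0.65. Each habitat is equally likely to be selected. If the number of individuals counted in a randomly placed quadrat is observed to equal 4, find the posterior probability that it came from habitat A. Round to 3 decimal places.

Likelihoods P(X=4 | ·): A: 0.0663261; B: 0.18751.
Posterior ∝ prior × likelihood. Numerator for A: 0.5·0.0663261 = 0.033163.
Normalizing constant: 0.5·0.0663261 + 0.5·0.18751 = 0.126918.
P(A | observation) = 0.033163 / 0.126918 = 0.261295.

0.261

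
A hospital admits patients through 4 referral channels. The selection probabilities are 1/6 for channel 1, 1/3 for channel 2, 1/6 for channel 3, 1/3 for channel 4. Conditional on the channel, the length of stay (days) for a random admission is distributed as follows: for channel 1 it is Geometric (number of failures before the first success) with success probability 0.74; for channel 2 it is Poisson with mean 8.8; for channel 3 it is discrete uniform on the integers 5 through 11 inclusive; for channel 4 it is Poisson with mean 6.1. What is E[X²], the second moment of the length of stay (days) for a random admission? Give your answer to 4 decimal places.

54.6164

For each component E[X²] = Var + (mean)², giving 1: 0.598247; 2: 86.24; 3: 68; 4: 43.31.
Overall E[X²] = 0.166667·0.598247 + 0.333333·86.24 + 0.166667·68 + 0.333333·43.31 = 54.6164.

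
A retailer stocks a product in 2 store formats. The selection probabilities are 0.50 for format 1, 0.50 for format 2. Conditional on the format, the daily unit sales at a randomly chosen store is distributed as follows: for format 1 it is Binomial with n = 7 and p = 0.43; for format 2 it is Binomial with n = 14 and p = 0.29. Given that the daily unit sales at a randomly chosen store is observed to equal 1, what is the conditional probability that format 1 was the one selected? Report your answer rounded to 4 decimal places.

0.6858

Likelihoods P(X=1 | ·): 1: 0.103232; 2: 0.0473026.
Posterior ∝ prior × likelihood. Numerator for 1: 0.5·0.103232 = 0.0516162.
Normalizing constant: 0.5·0.103232 + 0.5·0.0473026 = 0.0752674.
P(1 | observation) = 0.0516162 / 0.0752674 = 0.68577.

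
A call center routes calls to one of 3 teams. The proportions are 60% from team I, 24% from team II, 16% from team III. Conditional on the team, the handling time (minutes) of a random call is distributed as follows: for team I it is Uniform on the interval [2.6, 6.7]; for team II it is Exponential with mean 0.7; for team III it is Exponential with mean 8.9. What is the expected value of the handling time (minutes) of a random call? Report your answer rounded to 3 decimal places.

4.382

Component means — I: 4.65; II: 0.7; III: 8.9.
E[X] = 0.6·4.65 + 0.24·0.7 + 0.16·8.9 = 4.382.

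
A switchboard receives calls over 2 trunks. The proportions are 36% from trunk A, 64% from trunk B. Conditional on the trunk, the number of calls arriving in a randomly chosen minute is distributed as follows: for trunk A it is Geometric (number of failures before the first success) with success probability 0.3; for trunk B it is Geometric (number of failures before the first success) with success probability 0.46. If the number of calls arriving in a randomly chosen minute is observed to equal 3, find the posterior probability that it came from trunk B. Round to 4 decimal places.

Likelihoods P(X=3 | ·): A: 0.1029; B: 0.0724334.
Posterior ∝ prior × likelihood. Numerator for B: 0.64·0.0724334 = 0.0463574.
Normalizing constant: 0.36·0.1029 + 0.64·0.0724334 = 0.0834014.
P(B | observation) = 0.0463574 / 0.0834014 = 0.555835.

0.5558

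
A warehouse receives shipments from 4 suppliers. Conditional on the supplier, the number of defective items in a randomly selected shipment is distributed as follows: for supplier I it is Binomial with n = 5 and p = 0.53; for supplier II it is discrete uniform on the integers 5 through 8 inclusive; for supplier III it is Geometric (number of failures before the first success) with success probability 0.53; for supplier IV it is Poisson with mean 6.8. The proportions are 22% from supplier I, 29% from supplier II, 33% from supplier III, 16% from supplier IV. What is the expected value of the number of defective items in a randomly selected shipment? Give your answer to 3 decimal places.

3.849

Component means — I: 2.65; II: 6.5; III: 0.886792; IV: 6.8.
E[X] = 0.22·2.65 + 0.29·6.5 + 0.33·0.886792 + 0.16·6.8 = 3.84864.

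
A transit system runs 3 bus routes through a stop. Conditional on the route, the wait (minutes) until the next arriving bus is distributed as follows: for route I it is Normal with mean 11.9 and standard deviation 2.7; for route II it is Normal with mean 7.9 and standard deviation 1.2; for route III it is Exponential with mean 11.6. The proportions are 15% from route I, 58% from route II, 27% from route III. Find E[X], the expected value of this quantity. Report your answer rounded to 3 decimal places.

Component means — I: 11.9; II: 7.9; III: 11.6.
E[X] = 0.15·11.9 + 0.58·7.9 + 0.27·11.6 = 9.499.

9.499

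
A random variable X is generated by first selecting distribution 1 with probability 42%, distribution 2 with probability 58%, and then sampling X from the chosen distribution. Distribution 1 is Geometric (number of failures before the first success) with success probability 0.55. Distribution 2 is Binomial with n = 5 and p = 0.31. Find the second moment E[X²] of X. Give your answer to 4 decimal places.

For each component E[X²] = Var + (mean)², giving 1: 2.15702; 2: 3.472.
Overall E[X²] = 0.42·2.15702 + 0.58·3.472 = 2.91971.

2.9197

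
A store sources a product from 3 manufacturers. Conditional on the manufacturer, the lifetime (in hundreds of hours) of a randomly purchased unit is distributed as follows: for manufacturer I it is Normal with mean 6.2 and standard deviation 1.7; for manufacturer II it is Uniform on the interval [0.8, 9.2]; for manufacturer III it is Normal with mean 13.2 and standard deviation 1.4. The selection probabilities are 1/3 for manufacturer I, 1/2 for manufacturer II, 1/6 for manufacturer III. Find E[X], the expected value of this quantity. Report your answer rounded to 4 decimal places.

6.7667

Component means — I: 6.2; II: 5; III: 13.2.
E[X] = 0.333333·6.2 + 0.5·5 + 0.166667·13.2 = 6.76667.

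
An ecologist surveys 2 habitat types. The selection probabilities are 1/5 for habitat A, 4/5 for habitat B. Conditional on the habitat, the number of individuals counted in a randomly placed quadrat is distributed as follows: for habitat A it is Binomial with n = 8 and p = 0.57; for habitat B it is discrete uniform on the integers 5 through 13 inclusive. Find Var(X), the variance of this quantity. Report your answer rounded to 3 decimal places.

8.880

Per component, A: μ=4.56, E[X²]=22.7544; B: μ=9, E[X²]=87.6667.
E[X] = 0.2·4.56 + 0.8·9 = 8.112.
E[X²] = 0.2·22.7544 + 0.8·87.6667 = 74.6842.
Var(X) = E[X²] − (E[X])² = 74.6842 − 65.8045 = 8.87967.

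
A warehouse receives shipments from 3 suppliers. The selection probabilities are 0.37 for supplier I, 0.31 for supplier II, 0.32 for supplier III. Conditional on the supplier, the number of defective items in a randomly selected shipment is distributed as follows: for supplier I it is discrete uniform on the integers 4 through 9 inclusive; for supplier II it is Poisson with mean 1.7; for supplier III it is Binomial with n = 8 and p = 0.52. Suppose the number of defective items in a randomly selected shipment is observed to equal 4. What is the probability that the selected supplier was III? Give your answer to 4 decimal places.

0.5165

Likelihoods P(X=4 | ·): I: 0.166667; II: 0.0635746; III: 0.271692.
Posterior ∝ prior × likelihood. Numerator for III: 0.32·0.271692 = 0.0869413.
Normalizing constant: 0.37·0.166667 + 0.31·0.0635746 + 0.32·0.271692 = 0.168316.
P(III | observation) = 0.0869413 / 0.168316 = 0.516536.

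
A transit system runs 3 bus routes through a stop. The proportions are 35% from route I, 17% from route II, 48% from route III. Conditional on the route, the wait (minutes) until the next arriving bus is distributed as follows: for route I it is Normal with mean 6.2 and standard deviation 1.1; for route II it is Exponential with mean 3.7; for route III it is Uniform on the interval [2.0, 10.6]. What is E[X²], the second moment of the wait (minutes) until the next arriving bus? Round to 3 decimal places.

40.542

For each component E[X²] = Var + (mean)², giving I: 39.65; II: 27.38; III: 45.8533.
Overall E[X²] = 0.35·39.65 + 0.17·27.38 + 0.48·45.8533 = 40.5417.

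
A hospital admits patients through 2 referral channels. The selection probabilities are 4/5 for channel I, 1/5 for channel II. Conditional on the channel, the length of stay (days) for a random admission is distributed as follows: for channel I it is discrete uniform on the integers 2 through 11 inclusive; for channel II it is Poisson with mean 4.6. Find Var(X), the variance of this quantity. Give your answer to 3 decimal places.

Per component, I: μ=6.5, E[X²]=50.5; II: μ=4.6, E[X²]=25.76.
E[X] = 0.8·6.5 + 0.2·4.6 = 6.12.
E[X²] = 0.8·50.5 + 0.2·25.76 = 45.552.
Var(X) = E[X²] − (E[X])² = 45.552 − 37.4544 = 8.0976.

8.098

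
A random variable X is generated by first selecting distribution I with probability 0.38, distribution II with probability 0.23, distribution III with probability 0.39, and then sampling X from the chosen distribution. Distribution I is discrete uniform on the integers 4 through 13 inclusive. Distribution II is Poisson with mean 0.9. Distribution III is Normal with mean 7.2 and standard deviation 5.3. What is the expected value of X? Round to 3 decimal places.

Component means — I: 8.5; II: 0.9; III: 7.2.
E[X] = 0.38·8.5 + 0.23·0.9 + 0.39·7.2 = 6.245.

6.245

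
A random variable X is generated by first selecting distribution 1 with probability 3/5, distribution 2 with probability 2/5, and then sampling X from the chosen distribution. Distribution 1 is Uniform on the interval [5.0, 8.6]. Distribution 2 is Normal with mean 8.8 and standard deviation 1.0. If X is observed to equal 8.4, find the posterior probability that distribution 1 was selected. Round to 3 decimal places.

0.531

Likelihoods f(8.4 | ·): 1: 0.277778; 2: 0.36827.
Posterior ∝ prior × likelihood. Numerator for 1: 0.6·0.277778 = 0.166667.
Normalizing constant: 0.6·0.277778 + 0.4·0.36827 = 0.313975.
P(1 | observation) = 0.166667 / 0.313975 = 0.530828.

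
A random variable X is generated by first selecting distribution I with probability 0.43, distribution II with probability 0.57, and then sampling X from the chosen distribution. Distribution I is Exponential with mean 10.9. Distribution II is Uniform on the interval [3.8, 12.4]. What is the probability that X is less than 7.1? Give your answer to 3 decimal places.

Conditional on each component, P(X < 7.1): I: 0.478672; II: 0.383721.
By total probability, P(X < 7.1) = 0.43·0.478672 + 0.57·0.383721 = 0.42455.

0.425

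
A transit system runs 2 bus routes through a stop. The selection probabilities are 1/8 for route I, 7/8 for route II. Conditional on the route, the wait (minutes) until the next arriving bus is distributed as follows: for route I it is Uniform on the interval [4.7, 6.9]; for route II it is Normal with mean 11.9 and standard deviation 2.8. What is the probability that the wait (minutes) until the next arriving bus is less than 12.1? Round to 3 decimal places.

0.587

Conditional on each route, P(X < 12.1): I: 1; II: 0.528472.
By total probability, P(X < 12.1) = 0.125·1 + 0.875·0.528472 = 0.587413.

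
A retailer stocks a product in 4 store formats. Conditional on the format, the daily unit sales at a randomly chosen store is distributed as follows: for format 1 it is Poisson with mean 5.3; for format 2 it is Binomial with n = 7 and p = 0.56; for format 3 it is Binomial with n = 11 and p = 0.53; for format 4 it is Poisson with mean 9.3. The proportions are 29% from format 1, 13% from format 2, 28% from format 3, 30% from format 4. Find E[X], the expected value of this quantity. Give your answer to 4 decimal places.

Component means — 1: 5.3; 2: 3.92; 3: 5.83; 4: 9.3.
E[X] = 0.29·5.3 + 0.13·3.92 + 0.28·5.83 + 0.3·9.3 = 6.469.

6.4690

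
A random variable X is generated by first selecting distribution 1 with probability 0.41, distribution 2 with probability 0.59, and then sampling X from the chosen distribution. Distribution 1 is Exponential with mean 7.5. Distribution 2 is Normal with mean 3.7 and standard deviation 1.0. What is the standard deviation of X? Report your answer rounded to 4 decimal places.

Per component, 1: μ=7.5, E[X²]=112.5; 2: μ=3.7, E[X²]=14.69.
E[X] = 0.41·7.5 + 0.59·3.7 = 5.258.
E[X²] = 0.41·112.5 + 0.59·14.69 = 54.7921.
Var(X) = E[X²] − (E[X])² = 54.7921 − 27.6466 = 27.1455.
SD(X) = √27.1455 = 5.21014.

5.2101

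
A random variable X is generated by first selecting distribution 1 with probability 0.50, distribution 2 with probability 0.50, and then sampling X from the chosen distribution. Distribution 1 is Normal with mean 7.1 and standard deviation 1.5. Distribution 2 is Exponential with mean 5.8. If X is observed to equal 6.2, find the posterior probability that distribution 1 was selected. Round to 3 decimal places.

0.790

Likelihoods f(6.2 | ·): 1: 0.22215; 2: 0.0592006.
Posterior ∝ prior × likelihood. Numerator for 1: 0.5·0.22215 = 0.111075.
Normalizing constant: 0.5·0.22215 + 0.5·0.0592006 = 0.140675.
P(1 | observation) = 0.111075 / 0.140675 = 0.789584.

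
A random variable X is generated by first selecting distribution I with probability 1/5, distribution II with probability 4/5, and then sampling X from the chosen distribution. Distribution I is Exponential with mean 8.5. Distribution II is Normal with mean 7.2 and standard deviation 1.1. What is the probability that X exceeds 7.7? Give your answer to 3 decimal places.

0.341

Conditional on each component, P(X > 7.7): I: 0.404185; II: 0.324718.
By total probability, P(X > 7.7) = 0.2·0.404185 + 0.8·0.324718 = 0.340612.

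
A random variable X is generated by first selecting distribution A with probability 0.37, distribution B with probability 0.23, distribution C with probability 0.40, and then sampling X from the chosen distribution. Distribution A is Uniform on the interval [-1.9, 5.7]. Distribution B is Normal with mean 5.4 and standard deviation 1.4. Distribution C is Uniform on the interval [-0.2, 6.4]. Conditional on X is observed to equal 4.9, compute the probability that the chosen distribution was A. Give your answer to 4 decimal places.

0.2851

Likelihoods f(4.9 | ·): A: 0.131579; B: 0.267353; C: 0.151515.
Posterior ∝ prior × likelihood. Numerator for A: 0.37·0.131579 = 0.0486842.
Normalizing constant: 0.37·0.131579 + 0.23·0.267353 + 0.4·0.151515 = 0.170781.
P(A | observation) = 0.0486842 / 0.170781 = 0.285067.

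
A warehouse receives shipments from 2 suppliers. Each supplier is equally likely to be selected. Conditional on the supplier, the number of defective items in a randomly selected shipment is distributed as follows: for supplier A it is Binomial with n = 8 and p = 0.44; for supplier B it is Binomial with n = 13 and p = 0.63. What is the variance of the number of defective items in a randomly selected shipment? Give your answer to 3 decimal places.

Per component, A: μ=3.52, E[X²]=14.3616; B: μ=8.19, E[X²]=70.1064.
E[X] = 0.5·3.52 + 0.5·8.19 = 5.855.
E[X²] = 0.5·14.3616 + 0.5·70.1064 = 42.234.
Var(X) = E[X²] − (E[X])² = 42.234 − 34.281 = 7.95298.

7.953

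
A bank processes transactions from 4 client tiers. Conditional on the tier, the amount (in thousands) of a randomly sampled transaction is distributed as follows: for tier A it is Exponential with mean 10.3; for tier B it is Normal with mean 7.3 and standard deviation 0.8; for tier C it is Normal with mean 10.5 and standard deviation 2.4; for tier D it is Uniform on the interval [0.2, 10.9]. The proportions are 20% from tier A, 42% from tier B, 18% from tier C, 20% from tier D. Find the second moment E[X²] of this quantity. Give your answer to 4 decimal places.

94.0371

For each component E[X²] = Var + (mean)², giving A: 212.18; B: 53.93; C: 116.01; D: 40.3433.
Overall E[X²] = 0.2·212.18 + 0.42·53.93 + 0.18·116.01 + 0.2·40.3433 = 94.0371.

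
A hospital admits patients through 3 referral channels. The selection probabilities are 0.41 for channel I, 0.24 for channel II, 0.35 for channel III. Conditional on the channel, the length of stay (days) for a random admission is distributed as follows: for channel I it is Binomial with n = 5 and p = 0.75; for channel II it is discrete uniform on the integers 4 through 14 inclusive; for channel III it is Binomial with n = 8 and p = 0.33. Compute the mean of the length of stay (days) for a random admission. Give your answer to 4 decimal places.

4.6215

Component means — I: 3.75; II: 9; III: 2.64.
E[X] = 0.41·3.75 + 0.24·9 + 0.35·2.64 = 4.6215.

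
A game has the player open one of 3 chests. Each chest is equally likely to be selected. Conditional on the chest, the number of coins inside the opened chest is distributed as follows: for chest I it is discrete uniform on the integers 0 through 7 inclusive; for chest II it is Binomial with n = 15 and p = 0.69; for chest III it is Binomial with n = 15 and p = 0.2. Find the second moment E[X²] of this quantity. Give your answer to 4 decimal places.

46.4103

For each component E[X²] = Var + (mean)², giving I: 17.5; II: 110.331; III: 11.4.
Overall E[X²] = 0.333333·17.5 + 0.333333·110.331 + 0.333333·11.4 = 46.4103.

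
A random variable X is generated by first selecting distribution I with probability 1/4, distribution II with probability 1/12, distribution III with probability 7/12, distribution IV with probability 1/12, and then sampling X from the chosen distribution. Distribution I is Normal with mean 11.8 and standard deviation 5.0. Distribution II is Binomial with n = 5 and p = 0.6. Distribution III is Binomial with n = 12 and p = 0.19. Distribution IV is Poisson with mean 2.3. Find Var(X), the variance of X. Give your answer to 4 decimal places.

24.3581

Per component, I: μ=11.8, E[X²]=164.24; II: μ=3, E[X²]=10.2; III: μ=2.28, E[X²]=7.0452; IV: μ=2.3, E[X²]=7.59.
E[X] = 0.25·11.8 + 0.0833333·3 + 0.583333·2.28 + 0.0833333·2.3 = 4.72167.
E[X²] = 0.25·164.24 + 0.0833333·10.2 + 0.583333·7.0452 + 0.0833333·7.59 = 46.6522.
Var(X) = E[X²] − (E[X])² = 46.6522 − 22.2941 = 24.3581.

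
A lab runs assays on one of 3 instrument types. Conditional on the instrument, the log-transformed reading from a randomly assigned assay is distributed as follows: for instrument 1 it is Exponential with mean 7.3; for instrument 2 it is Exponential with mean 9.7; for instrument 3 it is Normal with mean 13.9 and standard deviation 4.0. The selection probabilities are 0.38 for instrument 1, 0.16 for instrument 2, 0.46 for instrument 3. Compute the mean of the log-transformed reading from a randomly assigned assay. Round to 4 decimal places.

Component means — 1: 7.3; 2: 9.7; 3: 13.9.
E[X] = 0.38·7.3 + 0.16·9.7 + 0.46·13.9 = 10.72.

10.7200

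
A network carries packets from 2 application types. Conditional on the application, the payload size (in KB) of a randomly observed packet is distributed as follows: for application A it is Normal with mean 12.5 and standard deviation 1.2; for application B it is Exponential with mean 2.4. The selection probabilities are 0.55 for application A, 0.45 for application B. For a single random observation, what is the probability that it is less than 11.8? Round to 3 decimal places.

0.601

Conditional on each application, P(X < 11.8): A: 0.279834; B: 0.992676.
By total probability, P(X < 11.8) = 0.55·0.279834 + 0.45·0.992676 = 0.600613.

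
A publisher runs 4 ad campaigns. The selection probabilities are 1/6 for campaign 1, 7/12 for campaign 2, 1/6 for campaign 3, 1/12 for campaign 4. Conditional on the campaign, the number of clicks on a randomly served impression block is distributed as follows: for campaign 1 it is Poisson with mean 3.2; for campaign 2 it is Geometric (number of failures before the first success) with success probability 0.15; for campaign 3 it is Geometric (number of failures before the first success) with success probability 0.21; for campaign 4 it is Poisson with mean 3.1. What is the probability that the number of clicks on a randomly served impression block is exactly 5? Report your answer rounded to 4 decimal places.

Conditional on each campaign, P(X = 5): 1: 0.113979; 2: 0.0665558; 3: 0.0646182; 4: 0.107477.
By total probability, P(X = 5) = 0.166667·0.113979 + 0.583333·0.0665558 + 0.166667·0.0646182 + 0.0833333·0.107477 = 0.0775469.

0.0775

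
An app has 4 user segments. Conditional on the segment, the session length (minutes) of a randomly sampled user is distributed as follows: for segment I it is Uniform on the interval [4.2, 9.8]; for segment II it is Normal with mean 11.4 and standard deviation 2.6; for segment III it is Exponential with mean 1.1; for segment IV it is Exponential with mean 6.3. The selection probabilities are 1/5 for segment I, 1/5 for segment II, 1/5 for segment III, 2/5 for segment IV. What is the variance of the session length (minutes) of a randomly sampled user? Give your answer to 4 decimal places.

28.6863

Per component, I: μ=7, E[X²]=51.6133; II: μ=11.4, E[X²]=136.72; III: μ=1.1, E[X²]=2.42; IV: μ=6.3, E[X²]=79.38.
E[X] = 0.2·7 + 0.2·11.4 + 0.2·1.1 + 0.4·6.3 = 6.42.
E[X²] = 0.2·51.6133 + 0.2·136.72 + 0.2·2.42 + 0.4·79.38 = 69.9027.
Var(X) = E[X²] − (E[X])² = 69.9027 − 41.2164 = 28.6863.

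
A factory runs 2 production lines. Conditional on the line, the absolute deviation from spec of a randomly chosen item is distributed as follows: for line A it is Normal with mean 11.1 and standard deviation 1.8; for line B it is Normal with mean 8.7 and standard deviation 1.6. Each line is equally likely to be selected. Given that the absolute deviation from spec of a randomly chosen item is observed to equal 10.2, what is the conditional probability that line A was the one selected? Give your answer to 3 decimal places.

Likelihoods f(10.2 | ·): A: 0.195592; B: 0.160671.
Posterior ∝ prior × likelihood. Numerator for A: 0.5·0.195592 = 0.0977959.
Normalizing constant: 0.5·0.195592 + 0.5·0.160671 = 0.178132.
P(A | observation) = 0.0977959 / 0.178132 = 0.54901.

0.549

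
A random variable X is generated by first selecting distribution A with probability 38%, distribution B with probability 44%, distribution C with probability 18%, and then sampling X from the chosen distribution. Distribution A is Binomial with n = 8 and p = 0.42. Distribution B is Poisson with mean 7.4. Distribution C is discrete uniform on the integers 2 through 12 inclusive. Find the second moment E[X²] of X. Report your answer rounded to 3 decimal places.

43.001

For each component E[X²] = Var + (mean)², giving A: 13.2384; B: 62.16; C: 59.
Overall E[X²] = 0.38·13.2384 + 0.44·62.16 + 0.18·59 = 43.001.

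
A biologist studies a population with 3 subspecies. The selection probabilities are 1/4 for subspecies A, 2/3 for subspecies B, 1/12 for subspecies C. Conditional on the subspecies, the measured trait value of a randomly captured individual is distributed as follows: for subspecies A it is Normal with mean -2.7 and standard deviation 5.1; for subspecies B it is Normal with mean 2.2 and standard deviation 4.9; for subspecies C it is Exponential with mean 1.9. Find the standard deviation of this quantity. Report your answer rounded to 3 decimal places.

5.221

Per component, A: μ=-2.7, E[X²]=33.3; B: μ=2.2, E[X²]=28.85; C: μ=1.9, E[X²]=7.22.
E[X] = 0.25·-2.7 + 0.666667·2.2 + 0.0833333·1.9 = 0.95.
E[X²] = 0.25·33.3 + 0.666667·28.85 + 0.0833333·7.22 = 28.16.
Var(X) = E[X²] − (E[X])² = 28.16 − 0.9025 = 27.2575.
SD(X) = √27.2575 = 5.22087.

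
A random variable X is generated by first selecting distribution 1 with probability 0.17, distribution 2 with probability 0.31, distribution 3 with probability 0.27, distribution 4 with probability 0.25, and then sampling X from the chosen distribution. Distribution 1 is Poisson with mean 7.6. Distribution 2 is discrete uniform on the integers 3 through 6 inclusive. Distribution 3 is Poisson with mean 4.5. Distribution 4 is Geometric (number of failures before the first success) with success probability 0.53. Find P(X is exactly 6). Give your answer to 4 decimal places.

Conditional on each component, P(X = 6): 1: 0.13394; 2: 0.25; 3: 0.12812; 4: 0.00571298.
By total probability, P(X = 6) = 0.17·0.13394 + 0.31·0.25 + 0.27·0.12812 + 0.25·0.00571298 = 0.136291.

0.1363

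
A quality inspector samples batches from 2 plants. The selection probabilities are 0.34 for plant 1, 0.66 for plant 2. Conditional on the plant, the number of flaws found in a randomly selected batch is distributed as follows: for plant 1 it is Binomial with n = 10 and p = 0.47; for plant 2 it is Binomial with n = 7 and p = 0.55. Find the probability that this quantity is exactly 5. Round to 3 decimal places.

0.223

Conditional on each plant, P(X = 5): 1: 0.241696; 2: 0.214022.
By total probability, P(X = 5) = 0.34·0.241696 + 0.66·0.214022 = 0.223431.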